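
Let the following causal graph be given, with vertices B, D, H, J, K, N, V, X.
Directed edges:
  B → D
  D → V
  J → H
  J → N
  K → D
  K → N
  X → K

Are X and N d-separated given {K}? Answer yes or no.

Yes — X ⊥ N | {K}.

Bayes-Ball from X | {K} reaches ∅.
N ∉ reach(X|{K}) ⇒ X ⊥ N | {K}.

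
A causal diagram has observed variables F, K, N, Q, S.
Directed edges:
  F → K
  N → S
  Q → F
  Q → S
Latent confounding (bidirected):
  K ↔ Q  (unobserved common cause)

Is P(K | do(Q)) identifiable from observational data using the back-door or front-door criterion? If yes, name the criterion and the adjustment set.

P(K|do(Q)): frontdoor, adjust for {F}.

desc(Q)\{Q}={F,K,S}; candidates ⊆ {N}.
Q↔K: latent back-door arc(s) into Q.
size 0: {}; under {} Q still reaches {K} ∋ K.
size 1: {N}; under {N} Q still reaches {K} ∋ K.
Q↔K cannot be blocked by any observed set — no back-door set.
{F}: (i) intercepts every directed Q→K path; (ii) no back-door Q→{F}; (iii) {Q} blocks every back-door {F}→K. Front-door holds.
P(K|do(Q)) = Σ_{F} P(F|Q) Σ_{Q'} P(K|F,Q')P(Q').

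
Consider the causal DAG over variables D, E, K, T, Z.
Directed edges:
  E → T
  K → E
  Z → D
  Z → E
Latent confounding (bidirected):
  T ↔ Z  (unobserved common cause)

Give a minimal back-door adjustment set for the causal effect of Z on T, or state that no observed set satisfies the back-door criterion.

Z→T: no observed back-door set.

desc(Z)\{Z}={D,E,T}; candidates ⊆ {K}.
Z↔T: latent back-door arc(s) into Z.
size 0: {}; under {} Z still reaches {T} ∋ T.
size 1: {K}; under {K} Z still reaches {T} ∋ T.
Z↔T cannot be blocked by any observed set — no back-door set.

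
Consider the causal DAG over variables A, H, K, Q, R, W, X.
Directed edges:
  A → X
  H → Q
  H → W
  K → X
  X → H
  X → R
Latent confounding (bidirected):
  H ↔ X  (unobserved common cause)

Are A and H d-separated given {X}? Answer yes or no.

Bayes-Ball from A | {X} reaches {H,K,Q,W}.
H ∈ reach(A|{X}) ⇒ A ⊥̸ H | {X}.

No — A and H are d-connected given {X}.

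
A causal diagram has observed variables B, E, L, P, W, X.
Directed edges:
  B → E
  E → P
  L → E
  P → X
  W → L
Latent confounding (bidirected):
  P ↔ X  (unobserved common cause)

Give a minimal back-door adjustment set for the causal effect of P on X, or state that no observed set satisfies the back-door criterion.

desc(P)\{P}={X}; candidates ⊆ {B,E,L,W}.
P↔X: latent back-door arc(s) into P.
size 0: {}; under {} P still reaches {B,E,L,W,X} ∋ X.
size 1: {B}, {E}, {L} …(+1); under {B} P still reaches {E,L,W,X} ∋ X.
size 2: {B,E}, {B,L}, {B,W} …(+3); under {B,E} P still reaches {X} ∋ X.
P↔X cannot be blocked by any observed set — no back-door set.

P→X: no observed back-door set.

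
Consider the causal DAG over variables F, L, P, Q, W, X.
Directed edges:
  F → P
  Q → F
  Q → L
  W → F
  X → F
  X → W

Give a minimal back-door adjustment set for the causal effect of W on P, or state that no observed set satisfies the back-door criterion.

W→P: minimal back-door set {X}.

desc(W)\{W}={F,P}; candidates ⊆ {L,Q,X}.
size 0: {}; under {} W still reaches {F,P,X} ∋ P.
{X}: W⊥P given {X} in G with W→· removed — back-door holds.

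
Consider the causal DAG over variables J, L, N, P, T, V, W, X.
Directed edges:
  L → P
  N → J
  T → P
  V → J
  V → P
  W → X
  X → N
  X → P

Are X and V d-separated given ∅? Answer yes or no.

Bayes-Ball from X | ∅ reaches {J,N,P,W}.
V ∉ reach(X|∅) ⇒ X ⊥ V | ∅.

Yes — X ⊥ V | ∅.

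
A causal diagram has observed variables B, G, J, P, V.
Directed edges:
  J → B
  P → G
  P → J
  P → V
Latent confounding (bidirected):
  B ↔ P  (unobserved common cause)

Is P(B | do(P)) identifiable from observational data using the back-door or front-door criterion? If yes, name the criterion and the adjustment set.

desc(P)\{P}={B,G,J,V}; candidates ⊆ {—}.
P↔B: latent back-door arc(s) into P.
size 0: {}; under {} P still reaches {B} ∋ B.
P↔B cannot be blocked by any observed set — no back-door set.
{J}: (i) intercepts every directed P→B path; (ii) no back-door P→{J}; (iii) {P} blocks every back-door {J}→B. Front-door holds.
P(B|do(P)) = Σ_{J} P(J|P) Σ_{P'} P(B|J,P')P(P').

P(B|do(P)): frontdoor, adjust for {J}.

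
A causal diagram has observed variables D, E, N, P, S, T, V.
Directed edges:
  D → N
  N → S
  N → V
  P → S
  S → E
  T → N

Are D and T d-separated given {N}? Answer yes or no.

No — D and T are d-connected given {N}.

Bayes-Ball from D | {N} reaches {T}.
T ∈ reach(D|{N}) ⇒ D ⊥̸ T | {N}.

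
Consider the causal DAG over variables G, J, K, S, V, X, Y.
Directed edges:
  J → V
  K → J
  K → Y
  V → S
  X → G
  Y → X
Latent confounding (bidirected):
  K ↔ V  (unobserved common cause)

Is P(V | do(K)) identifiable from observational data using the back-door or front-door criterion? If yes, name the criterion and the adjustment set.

desc(K)\{K}={G,J,S,V,X,Y}; candidates ⊆ {—}.
K↔V: latent back-door arc(s) into K.
size 0: {}; under {} K still reaches {S,V} ∋ V.
K↔V cannot be blocked by any observed set — no back-door set.
{J}: (i) intercepts every directed K→V path; (ii) no back-door K→{J}; (iii) {K} blocks every back-door {J}→V. Front-door holds.
P(V|do(K)) = Σ_{J} P(J|K) Σ_{K'} P(V|J,K')P(K').

P(V|do(K)): frontdoor, adjust for {J}.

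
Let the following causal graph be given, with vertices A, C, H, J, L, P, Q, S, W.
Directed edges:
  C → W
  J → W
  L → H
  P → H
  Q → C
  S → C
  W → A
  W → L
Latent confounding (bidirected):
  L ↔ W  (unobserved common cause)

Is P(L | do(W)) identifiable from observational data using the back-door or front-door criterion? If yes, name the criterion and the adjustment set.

desc(W)\{W}={A,H,L}; candidates ⊆ {C,J,P,Q,S}.
W↔L: latent back-door arc(s) into W.
size 0: {}; under {} W still reaches {C,H,J,L,Q,S} ∋ L.
size 1: {C}, {J}, {P} …(+2); under {C} W still reaches {H,J,L} ∋ L.
size 2: {C,J}, {C,P}, {C,Q} …(+7); under {C,J} W still reaches {H,L} ∋ L.
W↔L cannot be blocked by any observed set — no back-door set.
No mediator lies on a directed W→…→L path.
Neither criterion identifies P(L|do(W)) in this graph.

P(L|do(W)): not identifiable (no BD/FD set).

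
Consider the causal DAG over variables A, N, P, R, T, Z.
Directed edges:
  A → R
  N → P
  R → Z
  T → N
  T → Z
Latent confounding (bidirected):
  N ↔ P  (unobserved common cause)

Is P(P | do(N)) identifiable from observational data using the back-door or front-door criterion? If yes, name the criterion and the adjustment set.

desc(N)\{N}={P}; candidates ⊆ {A,R,T,Z}.
N↔P: latent back-door arc(s) into N.
size 0: {}; under {} N still reaches {P,T,Z} ∋ P.
size 1: {A}, {R}, {T} …(+1); under {A} N still reaches {P,T,Z} ∋ P.
size 2: {A,R}, {A,T}, {A,Z} …(+3); under {A,R} N still reaches {P,T,Z} ∋ P.
N↔P cannot be blocked by any observed set — no back-door set.
No mediator lies on a directed N→…→P path.
Neither criterion identifies P(P|do(N)) in this graph.

P(P|do(N)): not identifiable (no BD/FD set).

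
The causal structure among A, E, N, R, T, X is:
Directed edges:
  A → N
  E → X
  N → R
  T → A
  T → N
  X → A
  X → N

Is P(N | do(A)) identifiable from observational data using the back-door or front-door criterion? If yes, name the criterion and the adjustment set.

P(N|do(A)): backdoor, adjust for {T, X}.

desc(A)\{A}={N,R}; candidates ⊆ {E,T,X}.
size 0: {}; under {} A still reaches {E,N,R,T,X} ∋ N.
size 1: {E}, {T}, {X}; under {E} A still reaches {N,R,T,X} ∋ N.
{T,X}: A⊥N given {T,X} in G with A→· removed — back-door holds.
P(N|do(A)) = Σ_{T,X} P(N|A,T,X)·P(T,X).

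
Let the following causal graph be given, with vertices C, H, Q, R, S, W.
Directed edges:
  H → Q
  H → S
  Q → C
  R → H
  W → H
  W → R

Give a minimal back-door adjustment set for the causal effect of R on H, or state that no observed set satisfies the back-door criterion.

desc(R)\{R}={C,H,Q,S}; candidates ⊆ {W}.
size 0: {}; under {} R still reaches {C,H,Q,S,W} ∋ H.
{W}: R⊥H given {W} in G with R→· removed — back-door holds.

R→H: minimal back-door set {W}.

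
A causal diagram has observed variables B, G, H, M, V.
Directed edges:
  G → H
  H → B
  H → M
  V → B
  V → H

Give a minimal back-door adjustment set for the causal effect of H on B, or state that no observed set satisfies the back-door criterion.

desc(H)\{H}={B,M}; candidates ⊆ {G,V}.
size 0: {}; under {} H still reaches {B,G,V} ∋ B.
{V}: H⊥B given {V} in G with H→· removed — back-door holds.

H→B: minimal back-door set {V}.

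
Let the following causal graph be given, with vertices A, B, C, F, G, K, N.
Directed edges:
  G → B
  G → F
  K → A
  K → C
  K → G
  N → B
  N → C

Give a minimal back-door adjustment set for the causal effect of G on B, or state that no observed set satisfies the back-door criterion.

G→B: minimal back-door set ∅.

desc(G)\{G}={B,F}; candidates ⊆ {A,C,K,N}.
∅: G⊥B given ∅ in G with G→· removed — back-door holds.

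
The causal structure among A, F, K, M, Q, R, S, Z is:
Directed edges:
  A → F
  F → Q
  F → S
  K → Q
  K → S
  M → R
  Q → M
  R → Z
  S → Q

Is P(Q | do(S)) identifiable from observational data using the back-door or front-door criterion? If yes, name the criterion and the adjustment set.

P(Q|do(S)): backdoor, adjust for {F, K}.

desc(S)\{S}={M,Q,R,Z}; candidates ⊆ {A,F,K}.
size 0: {}; under {} S still reaches {A,F,K,M,Q,R,Z} ∋ Q.
size 1: {A}, {F}, {K}; under {A} S still reaches {F,K,M,Q,R,Z} ∋ Q.
{F,K}: S⊥Q given {F,K} in G with S→· removed — back-door holds.
P(Q|do(S)) = Σ_{F,K} P(Q|S,F,K)·P(F,K).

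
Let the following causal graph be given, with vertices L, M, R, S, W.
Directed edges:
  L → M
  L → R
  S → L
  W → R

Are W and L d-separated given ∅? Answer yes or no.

Bayes-Ball from W | ∅ reaches {R}.
L ∉ reach(W|∅) ⇒ W ⊥ L | ∅.

Yes — W ⊥ L | ∅.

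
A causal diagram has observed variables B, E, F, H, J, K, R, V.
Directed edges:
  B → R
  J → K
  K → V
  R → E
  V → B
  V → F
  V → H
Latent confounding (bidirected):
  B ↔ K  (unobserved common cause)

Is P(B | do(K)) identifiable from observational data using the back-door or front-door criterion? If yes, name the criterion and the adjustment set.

P(B|do(K)): frontdoor, adjust for {V}.

desc(K)\{K}={B,E,F,H,R,V}; candidates ⊆ {J}.
K↔B: latent back-door arc(s) into K.
size 0: {}; under {} K still reaches {B,E,J,R} ∋ B.
size 1: {J}; under {J} K still reaches {B,E,R} ∋ B.
K↔B cannot be blocked by any observed set — no back-door set.
{V}: (i) intercepts every directed K→B path; (ii) no back-door K→{V}; (iii) {K} blocks every back-door {V}→B. Front-door holds.
P(B|do(K)) = Σ_{V} P(V|K) Σ_{K'} P(B|V,K')P(K').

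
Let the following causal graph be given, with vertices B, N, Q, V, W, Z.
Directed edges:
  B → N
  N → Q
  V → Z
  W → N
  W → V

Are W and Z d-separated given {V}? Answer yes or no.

Bayes-Ball from W | {V} reaches {N,Q}.
Z ∉ reach(W|{V}) ⇒ W ⊥ Z | {V}.

Yes — W ⊥ Z | {V}.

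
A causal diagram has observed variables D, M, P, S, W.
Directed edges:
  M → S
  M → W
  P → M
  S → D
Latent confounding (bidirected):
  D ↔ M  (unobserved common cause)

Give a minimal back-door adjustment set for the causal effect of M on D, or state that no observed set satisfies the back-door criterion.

M→D: no observed back-door set.

desc(M)\{M}={D,S,W}; candidates ⊆ {P}.
M↔D: latent back-door arc(s) into M.
size 0: {}; under {} M still reaches {D,P} ∋ D.
size 1: {P}; under {P} M still reaches {D} ∋ D.
M↔D cannot be blocked by any observed set — no back-door set.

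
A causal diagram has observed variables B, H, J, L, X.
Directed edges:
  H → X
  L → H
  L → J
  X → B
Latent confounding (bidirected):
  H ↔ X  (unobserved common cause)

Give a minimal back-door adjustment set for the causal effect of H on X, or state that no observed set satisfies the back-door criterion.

desc(H)\{H}={B,X}; candidates ⊆ {J,L}.
H↔X: latent back-door arc(s) into H.
size 0: {}; under {} H still reaches {B,J,L,X} ∋ X.
size 1: {J}, {L}; under {J} H still reaches {B,L,X} ∋ X.
size 2: {J,L}; under {J,L} H still reaches {B,X} ∋ X.
H↔X cannot be blocked by any observed set — no back-door set.

H→X: no observed back-door set.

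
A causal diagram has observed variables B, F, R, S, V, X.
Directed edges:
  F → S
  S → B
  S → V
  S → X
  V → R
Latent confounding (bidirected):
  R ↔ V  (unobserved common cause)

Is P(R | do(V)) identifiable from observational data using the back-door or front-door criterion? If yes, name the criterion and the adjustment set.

desc(V)\{V}={R}; candidates ⊆ {B,F,S,X}.
V↔R: latent back-door arc(s) into V.
size 0: {}; under {} V still reaches {B,F,R,S,X} ∋ R.
size 1: {B}, {F}, {S} …(+1); under {B} V still reaches {F,R,S,X} ∋ R.
size 2: {B,F}, {B,S}, {B,X} …(+3); under {B,F} V still reaches {R,S,X} ∋ R.
V↔R cannot be blocked by any observed set — no back-door set.
No mediator lies on a directed V→…→R path.
Neither criterion identifies P(R|do(V)) in this graph.

P(R|do(V)): not identifiable (no BD/FD set).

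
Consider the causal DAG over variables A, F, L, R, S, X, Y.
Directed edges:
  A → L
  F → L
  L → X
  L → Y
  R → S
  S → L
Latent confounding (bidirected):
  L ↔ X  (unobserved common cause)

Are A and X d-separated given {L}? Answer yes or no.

No — A and X are d-connected given {L}.

Bayes-Ball from A | {L} reaches {F,R,S,X}.
X ∈ reach(A|{L}) ⇒ A ⊥̸ X | {L}.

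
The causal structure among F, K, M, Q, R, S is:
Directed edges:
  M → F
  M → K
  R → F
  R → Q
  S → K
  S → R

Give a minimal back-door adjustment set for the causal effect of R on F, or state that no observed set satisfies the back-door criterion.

R→F: minimal back-door set ∅.

desc(R)\{R}={F,Q}; candidates ⊆ {K,M,S}.
∅: R⊥F given ∅ in G with R→· removed — back-door holds.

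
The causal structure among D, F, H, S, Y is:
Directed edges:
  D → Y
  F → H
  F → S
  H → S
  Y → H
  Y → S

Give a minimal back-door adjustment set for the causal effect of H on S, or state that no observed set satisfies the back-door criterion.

H→S: minimal back-door set {F, Y}.

desc(H)\{H}={S}; candidates ⊆ {D,F,Y}.
size 0: {}; under {} H still reaches {D,F,S,Y} ∋ S.
size 1: {D}, {F}, {Y}; under {D} H still reaches {F,S,Y} ∋ S.
{F,Y}: H⊥S given {F,Y} in G with H→· removed — back-door holds.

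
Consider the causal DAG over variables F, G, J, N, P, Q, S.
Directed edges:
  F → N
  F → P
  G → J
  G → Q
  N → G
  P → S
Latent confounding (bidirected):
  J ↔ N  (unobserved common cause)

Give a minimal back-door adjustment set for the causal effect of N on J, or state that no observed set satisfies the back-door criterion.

N→J: no observed back-door set.

desc(N)\{N}={G,J,Q}; candidates ⊆ {F,P,S}.
N↔J: latent back-door arc(s) into N.
size 0: {}; under {} N still reaches {F,J,P,S} ∋ J.
size 1: {F}, {P}, {S}; under {F} N still reaches {J} ∋ J.
size 2: {F,P}, {F,S}, {P,S}; under {F,P} N still reaches {J} ∋ J.
N↔J cannot be blocked by any observed set — no back-door set.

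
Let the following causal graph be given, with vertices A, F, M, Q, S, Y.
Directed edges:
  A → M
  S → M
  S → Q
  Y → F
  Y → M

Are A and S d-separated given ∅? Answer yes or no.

Bayes-Ball from A | ∅ reaches {M}.
S ∉ reach(A|∅) ⇒ A ⊥ S | ∅.

Yes — A ⊥ S | ∅.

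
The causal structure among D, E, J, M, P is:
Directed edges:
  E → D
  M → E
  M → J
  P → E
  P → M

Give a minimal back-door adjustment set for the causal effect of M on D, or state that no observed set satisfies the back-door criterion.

desc(M)\{M}={D,E,J}; candidates ⊆ {P}.
size 0: {}; under {} M still reaches {D,E,P} ∋ D.
{P}: M⊥D given {P} in G with M→· removed — back-door holds.

M→D: minimal back-door set {P}.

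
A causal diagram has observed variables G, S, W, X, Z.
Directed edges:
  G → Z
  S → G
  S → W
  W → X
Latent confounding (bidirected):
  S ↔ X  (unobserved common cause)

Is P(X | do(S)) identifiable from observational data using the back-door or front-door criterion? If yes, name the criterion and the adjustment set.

desc(S)\{S}={G,W,X,Z}; candidates ⊆ {—}.
S↔X: latent back-door arc(s) into S.
size 0: {}; under {} S still reaches {X} ∋ X.
S↔X cannot be blocked by any observed set — no back-door set.
{W}: (i) intercepts every directed S→X path; (ii) no back-door S→{W}; (iii) {S} blocks every back-door {W}→X. Front-door holds.
P(X|do(S)) = Σ_{W} P(W|S) Σ_{S'} P(X|W,S')P(S').

P(X|do(S)): frontdoor, adjust for {W}.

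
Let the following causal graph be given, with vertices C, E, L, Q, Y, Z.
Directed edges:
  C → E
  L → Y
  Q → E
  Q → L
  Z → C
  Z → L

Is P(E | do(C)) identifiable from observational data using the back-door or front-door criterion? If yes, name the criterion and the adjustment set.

desc(C)\{C}={E}; candidates ⊆ {L,Q,Y,Z}.
∅: C⊥E given ∅ in G with C→· removed — back-door holds.
P(E|do(C)) = P(E|C) — no adjustment needed.

P(E|do(C)): backdoor, adjust for ∅.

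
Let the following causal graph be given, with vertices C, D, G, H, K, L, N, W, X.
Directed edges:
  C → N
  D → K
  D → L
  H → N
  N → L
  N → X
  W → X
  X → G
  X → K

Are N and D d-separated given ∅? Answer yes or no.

Bayes-Ball from N | ∅ reaches {C,G,H,K,L,X}.
D ∉ reach(N|∅) ⇒ N ⊥ D | ∅.

Yes — N ⊥ D | ∅.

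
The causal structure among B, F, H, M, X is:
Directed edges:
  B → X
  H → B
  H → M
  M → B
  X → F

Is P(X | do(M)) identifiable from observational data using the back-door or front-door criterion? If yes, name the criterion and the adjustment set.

P(X|do(M)): backdoor, adjust for {H}.

desc(M)\{M}={B,F,X}; candidates ⊆ {H}.
size 0: {}; under {} M still reaches {B,F,H,X} ∋ X.
{H}: M⊥X given {H} in G with M→· removed — back-door holds.
P(X|do(M)) = Σ_{H} P(X|M,H)·P(H).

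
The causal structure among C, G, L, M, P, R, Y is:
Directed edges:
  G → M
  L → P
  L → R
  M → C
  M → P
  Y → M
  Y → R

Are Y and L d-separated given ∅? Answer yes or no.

Yes — Y ⊥ L | ∅.

Bayes-Ball from Y | ∅ reaches {C,M,P,R}.
L ∉ reach(Y|∅) ⇒ Y ⊥ L | ∅.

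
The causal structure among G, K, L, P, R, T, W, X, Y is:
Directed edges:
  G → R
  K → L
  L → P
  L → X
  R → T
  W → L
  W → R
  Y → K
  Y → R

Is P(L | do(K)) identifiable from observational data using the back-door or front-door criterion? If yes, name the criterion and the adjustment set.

desc(K)\{K}={L,P,X}; candidates ⊆ {G,R,T,W,Y}.
∅: K⊥L given ∅ in G with K→· removed — back-door holds.
P(L|do(K)) = P(L|K) — no adjustment needed.

P(L|do(K)): backdoor, adjust for ∅.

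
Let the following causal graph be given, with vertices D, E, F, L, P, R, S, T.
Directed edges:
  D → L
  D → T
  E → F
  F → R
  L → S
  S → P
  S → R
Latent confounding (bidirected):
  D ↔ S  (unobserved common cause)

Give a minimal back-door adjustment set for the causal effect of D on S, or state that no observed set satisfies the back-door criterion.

desc(D)\{D}={L,P,R,S,T}; candidates ⊆ {E,F}.
D↔S: latent back-door arc(s) into D.
size 0: {}; under {} D still reaches {P,R,S} ∋ S.
size 1: {E}, {F}; under {E} D still reaches {P,R,S} ∋ S.
size 2: {E,F}; under {E,F} D still reaches {P,R,S} ∋ S.
D↔S cannot be blocked by any observed set — no back-door set.

D→S: no observed back-door set.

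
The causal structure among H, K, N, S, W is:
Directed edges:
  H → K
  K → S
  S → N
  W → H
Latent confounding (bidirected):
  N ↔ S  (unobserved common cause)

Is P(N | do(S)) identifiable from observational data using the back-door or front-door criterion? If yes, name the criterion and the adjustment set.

desc(S)\{S}={N}; candidates ⊆ {H,K,W}.
S↔N: latent back-door arc(s) into S.
size 0: {}; under {} S still reaches {H,K,N,W} ∋ N.
size 1: {H}, {K}, {W}; under {H} S still reaches {K,N} ∋ N.
size 2: {H,K}, {H,W}, {K,W}; under {H,K} S still reaches {N} ∋ N.
S↔N cannot be blocked by any observed set — no back-door set.
No mediator lies on a directed S→…→N path.
Neither criterion identifies P(N|do(S)) in this graph.

P(N|do(S)): not identifiable (no BD/FD set).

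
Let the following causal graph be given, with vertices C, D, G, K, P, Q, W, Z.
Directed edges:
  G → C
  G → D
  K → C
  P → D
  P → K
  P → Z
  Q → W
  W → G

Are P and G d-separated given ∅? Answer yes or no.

Bayes-Ball from P | ∅ reaches {C,D,K,Z}.
G ∉ reach(P|∅) ⇒ P ⊥ G | ∅.

Yes — P ⊥ G | ∅.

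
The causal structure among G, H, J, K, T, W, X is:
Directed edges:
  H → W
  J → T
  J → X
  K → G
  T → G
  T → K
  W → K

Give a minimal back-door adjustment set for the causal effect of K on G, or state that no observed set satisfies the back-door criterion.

desc(K)\{K}={G}; candidates ⊆ {H,J,T,W,X}.
size 0: {}; under {} K still reaches {G,H,J,T,W,X} ∋ G.
{T}: K⊥G given {T} in G with K→· removed — back-door holds.

K→G: minimal back-door set {T}.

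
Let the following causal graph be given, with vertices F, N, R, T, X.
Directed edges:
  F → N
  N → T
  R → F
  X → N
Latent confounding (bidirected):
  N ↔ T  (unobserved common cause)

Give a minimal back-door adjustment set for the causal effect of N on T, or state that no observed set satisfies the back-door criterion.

desc(N)\{N}={T}; candidates ⊆ {F,R,X}.
N↔T: latent back-door arc(s) into N.
size 0: {}; under {} N still reaches {F,R,T,X} ∋ T.
size 1: {F}, {R}, {X}; under {F} N still reaches {T,X} ∋ T.
size 2: {F,R}, {F,X}, {R,X}; under {F,R} N still reaches {T,X} ∋ T.
N↔T cannot be blocked by any observed set — no back-door set.

N→T: no observed back-door set.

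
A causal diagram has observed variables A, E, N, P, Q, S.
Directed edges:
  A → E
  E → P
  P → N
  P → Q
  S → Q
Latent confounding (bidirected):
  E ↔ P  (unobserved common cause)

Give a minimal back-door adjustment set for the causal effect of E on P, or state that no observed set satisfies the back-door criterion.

desc(E)\{E}={N,P,Q}; candidates ⊆ {A,S}.
E↔P: latent back-door arc(s) into E.
size 0: {}; under {} E still reaches {A,N,P,Q} ∋ P.
size 1: {A}, {S}; under {A} E still reaches {N,P,Q} ∋ P.
size 2: {A,S}; under {A,S} E still reaches {N,P,Q} ∋ P.
E↔P cannot be blocked by any observed set — no back-door set.

E→P: no observed back-door set.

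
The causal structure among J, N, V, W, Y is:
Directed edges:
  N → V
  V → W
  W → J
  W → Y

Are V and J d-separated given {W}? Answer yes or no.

Bayes-Ball from V | {W} reaches {N}.
J ∉ reach(V|{W}) ⇒ V ⊥ J | {W}.

Yes — V ⊥ J | {W}.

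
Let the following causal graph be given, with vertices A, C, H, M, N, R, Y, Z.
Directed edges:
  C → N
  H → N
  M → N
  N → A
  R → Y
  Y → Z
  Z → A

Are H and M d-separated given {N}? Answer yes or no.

No — H and M are d-connected given {N}.

Bayes-Ball from H | {N} reaches {C,M}.
M ∈ reach(H|{N}) ⇒ H ⊥̸ M | {N}.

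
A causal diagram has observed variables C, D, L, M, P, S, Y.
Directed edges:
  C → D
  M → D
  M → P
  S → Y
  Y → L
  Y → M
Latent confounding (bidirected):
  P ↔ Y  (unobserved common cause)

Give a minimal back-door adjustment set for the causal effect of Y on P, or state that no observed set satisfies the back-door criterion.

desc(Y)\{Y}={D,L,M,P}; candidates ⊆ {C,S}.
Y↔P: latent back-door arc(s) into Y.
size 0: {}; under {} Y still reaches {P,S} ∋ P.
size 1: {C}, {S}; under {C} Y still reaches {P,S} ∋ P.
size 2: {C,S}; under {C,S} Y still reaches {P} ∋ P.
Y↔P cannot be blocked by any observed set — no back-door set.

Y→P: no observed back-door set.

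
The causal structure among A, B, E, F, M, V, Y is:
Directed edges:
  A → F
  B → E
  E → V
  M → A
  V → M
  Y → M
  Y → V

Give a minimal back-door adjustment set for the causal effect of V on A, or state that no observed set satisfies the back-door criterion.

V→A: minimal back-door set {Y}.

desc(V)\{V}={A,F,M}; candidates ⊆ {B,E,Y}.
size 0: {}; under {} V still reaches {A,B,E,F,M,Y} ∋ A.
{Y}: V⊥A given {Y} in G with V→· removed — back-door holds.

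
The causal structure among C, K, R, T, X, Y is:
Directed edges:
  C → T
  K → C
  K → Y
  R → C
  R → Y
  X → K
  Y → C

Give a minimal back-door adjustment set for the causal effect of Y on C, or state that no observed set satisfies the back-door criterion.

desc(Y)\{Y}={C,T}; candidates ⊆ {K,R,X}.
size 0: {}; under {} Y still reaches {C,K,R,T,X} ∋ C.
size 1: {K}, {R}, {X}; under {K} Y still reaches {C,R,T} ∋ C.
{K,R}: Y⊥C given {K,R} in G with Y→· removed — back-door holds.

Y→C: minimal back-door set {K, R}.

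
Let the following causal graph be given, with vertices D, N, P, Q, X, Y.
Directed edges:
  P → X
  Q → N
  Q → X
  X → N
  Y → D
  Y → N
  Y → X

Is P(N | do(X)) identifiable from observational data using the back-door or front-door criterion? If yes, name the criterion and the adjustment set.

desc(X)\{X}={N}; candidates ⊆ {D,P,Q,Y}.
size 0: {}; under {} X still reaches {D,N,P,Q,Y} ∋ N.
size 1: {D}, {P}, {Q} …(+1); under {D} X still reaches {N,P,Q,Y} ∋ N.
{Q,Y}: X⊥N given {Q,Y} in G with X→· removed — back-door holds.
P(N|do(X)) = Σ_{Q,Y} P(N|X,Q,Y)·P(Q,Y).

P(N|do(X)): backdoor, adjust for {Q, Y}.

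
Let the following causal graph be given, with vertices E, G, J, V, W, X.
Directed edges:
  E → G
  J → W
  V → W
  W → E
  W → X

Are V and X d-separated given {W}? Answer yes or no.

Bayes-Ball from V | {W} reaches {J}.
X ∉ reach(V|{W}) ⇒ V ⊥ X | {W}.

Yes — V ⊥ X | {W}.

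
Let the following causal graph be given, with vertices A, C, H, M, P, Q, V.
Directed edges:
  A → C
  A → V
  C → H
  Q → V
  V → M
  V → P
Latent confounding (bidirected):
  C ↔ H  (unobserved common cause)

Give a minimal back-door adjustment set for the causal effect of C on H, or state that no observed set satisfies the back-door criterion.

C→H: no observed back-door set.

desc(C)\{C}={H}; candidates ⊆ {A,M,P,Q,V}.
C↔H: latent back-door arc(s) into C.
size 0: {}; under {} C still reaches {A,H,M,P,V} ∋ H.
size 1: {A}, {M}, {P} …(+2); under {A} C still reaches {H} ∋ H.
size 2: {A,M}, {A,P}, {A,Q} …(+7); under {A,M} C still reaches {H} ∋ H.
C↔H cannot be blocked by any observed set — no back-door set.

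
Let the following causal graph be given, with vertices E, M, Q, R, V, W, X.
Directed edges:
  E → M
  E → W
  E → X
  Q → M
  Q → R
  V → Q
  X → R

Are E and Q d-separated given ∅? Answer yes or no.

Yes — E ⊥ Q | ∅.

Bayes-Ball from E | ∅ reaches {M,R,W,X}.
Q ∉ reach(E|∅) ⇒ E ⊥ Q | ∅.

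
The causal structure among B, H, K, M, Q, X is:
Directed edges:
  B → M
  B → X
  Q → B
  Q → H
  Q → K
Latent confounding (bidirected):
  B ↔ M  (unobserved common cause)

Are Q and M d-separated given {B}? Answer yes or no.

Bayes-Ball from Q | {B} reaches {H,K,M}.
M ∈ reach(Q|{B}) ⇒ Q ⊥̸ M | {B}.

No — Q and M are d-connected given {B}.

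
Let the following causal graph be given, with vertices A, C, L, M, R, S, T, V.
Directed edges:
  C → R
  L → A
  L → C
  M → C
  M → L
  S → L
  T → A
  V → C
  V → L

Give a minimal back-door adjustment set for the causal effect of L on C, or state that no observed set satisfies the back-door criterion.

desc(L)\{L}={A,C,R}; candidates ⊆ {M,S,T,V}.
size 0: {}; under {} L still reaches {C,M,R,S,V} ∋ C.
size 1: {M}, {S}, {T} …(+1); under {M} L still reaches {C,R,S,V} ∋ C.
{M,V}: L⊥C given {M,V} in G with L→· removed — back-door holds.

L→C: minimal back-door set {M, V}.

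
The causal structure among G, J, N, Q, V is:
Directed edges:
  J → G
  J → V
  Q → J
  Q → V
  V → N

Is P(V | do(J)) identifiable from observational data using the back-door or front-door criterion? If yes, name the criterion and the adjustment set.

desc(J)\{J}={G,N,V}; candidates ⊆ {Q}.
size 0: {}; under {} J still reaches {N,Q,V} ∋ V.
{Q}: J⊥V given {Q} in G with J→· removed — back-door holds.
P(V|do(J)) = Σ_{Q} P(V|J,Q)·P(Q).

P(V|do(J)): backdoor, adjust for {Q}.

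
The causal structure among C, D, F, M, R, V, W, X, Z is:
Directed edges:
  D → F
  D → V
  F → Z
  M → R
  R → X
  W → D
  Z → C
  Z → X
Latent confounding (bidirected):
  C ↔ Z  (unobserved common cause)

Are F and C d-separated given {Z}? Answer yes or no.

No — F and C are d-connected given {Z}.

Bayes-Ball from F | {Z} reaches {C,D,V,W}.
C ∈ reach(F|{Z}) ⇒ F ⊥̸ C | {Z}.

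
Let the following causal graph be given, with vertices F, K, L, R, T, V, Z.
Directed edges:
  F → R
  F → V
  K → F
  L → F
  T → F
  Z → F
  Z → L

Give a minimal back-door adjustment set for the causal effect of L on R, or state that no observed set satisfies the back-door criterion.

L→R: minimal back-door set {Z}.

desc(L)\{L}={F,R,V}; candidates ⊆ {K,T,Z}.
size 0: {}; under {} L still reaches {F,R,V,Z} ∋ R.
{Z}: L⊥R given {Z} in G with L→· removed — back-door holds.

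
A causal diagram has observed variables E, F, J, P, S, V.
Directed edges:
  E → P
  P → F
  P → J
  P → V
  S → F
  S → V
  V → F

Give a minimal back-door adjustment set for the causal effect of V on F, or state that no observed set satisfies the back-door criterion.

V→F: minimal back-door set {P, S}.

desc(V)\{V}={F}; candidates ⊆ {E,J,P,S}.
size 0: {}; under {} V still reaches {E,F,J,P,S} ∋ F.
size 1: {E}, {J}, {P} …(+1); under {E} V still reaches {F,J,P,S} ∋ F.
{P,S}: V⊥F given {P,S} in G with V→· removed — back-door holds.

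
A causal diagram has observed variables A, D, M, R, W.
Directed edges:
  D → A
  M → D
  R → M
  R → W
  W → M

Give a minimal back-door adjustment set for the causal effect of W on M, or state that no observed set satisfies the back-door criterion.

desc(W)\{W}={A,D,M}; candidates ⊆ {R}.
size 0: {}; under {} W still reaches {A,D,M,R} ∋ M.
{R}: W⊥M given {R} in G with W→· removed — back-door holds.

W→M: minimal back-door set {R}.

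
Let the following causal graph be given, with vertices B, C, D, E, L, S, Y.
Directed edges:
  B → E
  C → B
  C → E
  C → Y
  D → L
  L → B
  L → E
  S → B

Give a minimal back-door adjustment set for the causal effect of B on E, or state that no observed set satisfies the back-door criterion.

B→E: minimal back-door set {C, L}.

desc(B)\{B}={E}; candidates ⊆ {C,D,L,S,Y}.
size 0: {}; under {} B still reaches {C,D,E,L,S,Y} ∋ E.
size 1: {C}, {D}, {L} …(+2); under {C} B still reaches {D,E,L,S} ∋ E.
{C,L}: B⊥E given {C,L} in G with B→· removed — back-door holds.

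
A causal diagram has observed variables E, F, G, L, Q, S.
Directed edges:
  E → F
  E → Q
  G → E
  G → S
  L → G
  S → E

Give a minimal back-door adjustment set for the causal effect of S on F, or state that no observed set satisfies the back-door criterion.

S→F: minimal back-door set {G}.

desc(S)\{S}={E,F,Q}; candidates ⊆ {G,L}.
size 0: {}; under {} S still reaches {E,F,G,L,Q} ∋ F.
{G}: S⊥F given {G} in G with S→· removed — back-door holds.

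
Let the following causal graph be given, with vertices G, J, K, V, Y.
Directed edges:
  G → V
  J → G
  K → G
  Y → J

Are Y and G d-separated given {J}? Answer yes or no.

Bayes-Ball from Y | {J} reaches ∅.
G ∉ reach(Y|{J}) ⇒ Y ⊥ G | {J}.

Yes — Y ⊥ G | {J}.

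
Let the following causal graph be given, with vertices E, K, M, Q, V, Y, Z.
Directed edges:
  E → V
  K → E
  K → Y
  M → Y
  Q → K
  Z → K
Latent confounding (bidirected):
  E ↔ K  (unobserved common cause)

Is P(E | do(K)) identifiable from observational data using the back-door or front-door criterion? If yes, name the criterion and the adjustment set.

desc(K)\{K}={E,V,Y}; candidates ⊆ {M,Q,Z}.
K↔E: latent back-door arc(s) into K.
size 0: {}; under {} K still reaches {E,Q,V,Z} ∋ E.
size 1: {M}, {Q}, {Z}; under {M} K still reaches {E,Q,V,Z} ∋ E.
size 2: {M,Q}, {M,Z}, {Q,Z}; under {M,Q} K still reaches {E,V,Z} ∋ E.
K↔E cannot be blocked by any observed set — no back-door set.
No mediator lies on a directed K→…→E path.
Neither criterion identifies P(E|do(K)) in this graph.

P(E|do(K)): not identifiable (no BD/FD set).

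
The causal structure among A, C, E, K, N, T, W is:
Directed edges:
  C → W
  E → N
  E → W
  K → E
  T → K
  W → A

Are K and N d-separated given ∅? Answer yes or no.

No — K and N are d-connected given ∅.

Bayes-Ball from K | ∅ reaches {A,E,N,T,W}.
N ∈ reach(K|∅) ⇒ K ⊥̸ N | ∅.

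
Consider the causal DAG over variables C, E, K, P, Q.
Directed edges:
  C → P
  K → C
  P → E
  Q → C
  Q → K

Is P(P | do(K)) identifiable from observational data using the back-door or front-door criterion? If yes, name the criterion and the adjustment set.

desc(K)\{K}={C,E,P}; candidates ⊆ {Q}.
size 0: {}; under {} K still reaches {C,E,P,Q} ∋ P.
{Q}: K⊥P given {Q} in G with K→· removed — back-door holds.
P(P|do(K)) = Σ_{Q} P(P|K,Q)·P(Q).

P(P|do(K)): backdoor, adjust for {Q}.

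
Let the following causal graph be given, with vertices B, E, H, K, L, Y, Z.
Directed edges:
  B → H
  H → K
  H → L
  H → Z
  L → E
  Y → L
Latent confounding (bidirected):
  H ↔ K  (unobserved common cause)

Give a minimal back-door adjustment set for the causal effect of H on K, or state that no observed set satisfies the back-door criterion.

H→K: no observed back-door set.

desc(H)\{H}={E,K,L,Z}; candidates ⊆ {B,Y}.
H↔K: latent back-door arc(s) into H.
size 0: {}; under {} H still reaches {B,K} ∋ K.
size 1: {B}, {Y}; under {B} H still reaches {K} ∋ K.
size 2: {B,Y}; under {B,Y} H still reaches {K} ∋ K.
H↔K cannot be blocked by any observed set — no back-door set.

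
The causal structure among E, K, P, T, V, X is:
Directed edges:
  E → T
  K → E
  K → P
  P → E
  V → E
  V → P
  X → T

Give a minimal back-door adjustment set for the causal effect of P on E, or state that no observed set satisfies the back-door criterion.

desc(P)\{P}={E,T}; candidates ⊆ {K,V,X}.
size 0: {}; under {} P still reaches {E,K,T,V} ∋ E.
size 1: {K}, {V}, {X}; under {K} P still reaches {E,T,V} ∋ E.
{K,V}: P⊥E given {K,V} in G with P→· removed — back-door holds.

P→E: minimal back-door set {K, V}.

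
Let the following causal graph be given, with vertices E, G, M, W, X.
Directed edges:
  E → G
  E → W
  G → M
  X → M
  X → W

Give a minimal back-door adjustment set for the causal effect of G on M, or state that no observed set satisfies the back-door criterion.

desc(G)\{G}={M}; candidates ⊆ {E,W,X}.
∅: G⊥M given ∅ in G with G→· removed — back-door holds.

G→M: minimal back-door set ∅.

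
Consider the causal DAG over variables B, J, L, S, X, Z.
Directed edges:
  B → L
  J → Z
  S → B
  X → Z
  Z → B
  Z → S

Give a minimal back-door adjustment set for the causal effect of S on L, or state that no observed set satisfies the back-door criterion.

S→L: minimal back-door set {Z}.

desc(S)\{S}={B,L}; candidates ⊆ {J,X,Z}.
size 0: {}; under {} S still reaches {B,J,L,X,Z} ∋ L.
{Z}: S⊥L given {Z} in G with S→· removed — back-door holds.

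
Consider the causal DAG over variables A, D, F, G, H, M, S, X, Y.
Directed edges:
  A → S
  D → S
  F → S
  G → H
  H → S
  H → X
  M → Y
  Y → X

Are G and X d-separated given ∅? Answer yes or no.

Bayes-Ball from G | ∅ reaches {H,S,X}.
X ∈ reach(G|∅) ⇒ G ⊥̸ X | ∅.

No — G and X are d-connected given ∅.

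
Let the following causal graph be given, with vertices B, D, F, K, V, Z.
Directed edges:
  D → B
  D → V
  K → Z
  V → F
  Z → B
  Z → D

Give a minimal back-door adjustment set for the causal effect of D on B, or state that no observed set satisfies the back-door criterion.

D→B: minimal back-door set {Z}.

desc(D)\{D}={B,F,V}; candidates ⊆ {K,Z}.
size 0: {}; under {} D still reaches {B,K,Z} ∋ B.
{Z}: D⊥B given {Z} in G with D→· removed — back-door holds.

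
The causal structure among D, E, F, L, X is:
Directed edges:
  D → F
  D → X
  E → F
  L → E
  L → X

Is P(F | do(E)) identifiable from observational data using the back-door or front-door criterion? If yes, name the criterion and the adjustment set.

desc(E)\{E}={F}; candidates ⊆ {D,L,X}.
∅: E⊥F given ∅ in G with E→· removed — back-door holds.
P(F|do(E)) = P(F|E) — no adjustment needed.

P(F|do(E)): backdoor, adjust for ∅.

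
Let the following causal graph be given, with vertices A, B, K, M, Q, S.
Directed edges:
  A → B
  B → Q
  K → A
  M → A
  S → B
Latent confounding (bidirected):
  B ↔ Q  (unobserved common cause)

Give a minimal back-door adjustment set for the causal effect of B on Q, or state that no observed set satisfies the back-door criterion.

desc(B)\{B}={Q}; candidates ⊆ {A,K,M,S}.
B↔Q: latent back-door arc(s) into B.
size 0: {}; under {} B still reaches {A,K,M,Q,S} ∋ Q.
size 1: {A}, {K}, {M} …(+1); under {A} B still reaches {Q,S} ∋ Q.
size 2: {A,K}, {A,M}, {A,S} …(+3); under {A,K} B still reaches {Q,S} ∋ Q.
B↔Q cannot be blocked by any observed set — no back-door set.

B→Q: no observed back-door set.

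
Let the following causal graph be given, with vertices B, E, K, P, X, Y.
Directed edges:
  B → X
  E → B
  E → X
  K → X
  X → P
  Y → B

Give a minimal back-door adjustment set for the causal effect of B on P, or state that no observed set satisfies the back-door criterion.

B→P: minimal back-door set {E}.

desc(B)\{B}={P,X}; candidates ⊆ {E,K,Y}.
size 0: {}; under {} B still reaches {E,P,X,Y} ∋ P.
{E}: B⊥P given {E} in G with B→· removed — back-door holds.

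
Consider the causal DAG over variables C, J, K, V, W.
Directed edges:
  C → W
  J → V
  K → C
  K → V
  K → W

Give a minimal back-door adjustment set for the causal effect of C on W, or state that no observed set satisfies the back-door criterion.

C→W: minimal back-door set {K}.

desc(C)\{C}={W}; candidates ⊆ {J,K,V}.
size 0: {}; under {} C still reaches {K,V,W} ∋ W.
{K}: C⊥W given {K} in G with C→· removed — back-door holds.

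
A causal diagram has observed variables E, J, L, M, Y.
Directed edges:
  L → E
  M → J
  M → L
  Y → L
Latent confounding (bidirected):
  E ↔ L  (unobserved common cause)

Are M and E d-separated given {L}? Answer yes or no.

No — M and E are d-connected given {L}.

Bayes-Ball from M | {L} reaches {E,J,Y}.
E ∈ reach(M|{L}) ⇒ M ⊥̸ E | {L}.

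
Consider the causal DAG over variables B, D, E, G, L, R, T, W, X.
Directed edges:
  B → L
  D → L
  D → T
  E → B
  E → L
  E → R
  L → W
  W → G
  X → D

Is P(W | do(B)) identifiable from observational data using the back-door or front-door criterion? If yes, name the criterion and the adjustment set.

P(W|do(B)): backdoor, adjust for {E}.

desc(B)\{B}={G,L,W}; candidates ⊆ {D,E,R,T,X}.
size 0: {}; under {} B still reaches {E,G,L,R,W} ∋ W.
{E}: B⊥W given {E} in G with B→· removed — back-door holds.
P(W|do(B)) = Σ_{E} P(W|B,E)·P(E).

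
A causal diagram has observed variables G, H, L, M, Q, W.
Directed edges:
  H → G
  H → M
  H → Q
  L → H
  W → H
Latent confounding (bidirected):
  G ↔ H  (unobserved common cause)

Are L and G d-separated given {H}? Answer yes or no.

No — L and G are d-connected given {H}.

Bayes-Ball from L | {H} reaches {G,W}.
G ∈ reach(L|{H}) ⇒ L ⊥̸ G | {H}.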